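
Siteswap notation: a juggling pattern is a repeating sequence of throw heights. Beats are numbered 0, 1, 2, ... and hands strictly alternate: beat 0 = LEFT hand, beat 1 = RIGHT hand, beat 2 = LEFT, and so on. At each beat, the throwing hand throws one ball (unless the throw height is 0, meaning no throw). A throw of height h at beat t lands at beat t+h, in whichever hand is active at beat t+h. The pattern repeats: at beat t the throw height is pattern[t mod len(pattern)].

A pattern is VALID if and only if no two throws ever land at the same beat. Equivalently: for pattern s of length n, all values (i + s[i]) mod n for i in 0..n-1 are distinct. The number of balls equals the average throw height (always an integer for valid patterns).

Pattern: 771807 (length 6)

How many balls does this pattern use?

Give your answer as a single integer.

Answer: 5

Derivation:
Pattern = [7, 7, 1, 8, 0, 7], length n = 6
  position 0: throw height = 7, running sum = 7
  position 1: throw height = 7, running sum = 14
  position 2: throw height = 1, running sum = 15
  position 3: throw height = 8, running sum = 23
  position 4: throw height = 0, running sum = 23
  position 5: throw height = 7, running sum = 30
Total sum = 30; balls = sum / n = 30 / 6 = 5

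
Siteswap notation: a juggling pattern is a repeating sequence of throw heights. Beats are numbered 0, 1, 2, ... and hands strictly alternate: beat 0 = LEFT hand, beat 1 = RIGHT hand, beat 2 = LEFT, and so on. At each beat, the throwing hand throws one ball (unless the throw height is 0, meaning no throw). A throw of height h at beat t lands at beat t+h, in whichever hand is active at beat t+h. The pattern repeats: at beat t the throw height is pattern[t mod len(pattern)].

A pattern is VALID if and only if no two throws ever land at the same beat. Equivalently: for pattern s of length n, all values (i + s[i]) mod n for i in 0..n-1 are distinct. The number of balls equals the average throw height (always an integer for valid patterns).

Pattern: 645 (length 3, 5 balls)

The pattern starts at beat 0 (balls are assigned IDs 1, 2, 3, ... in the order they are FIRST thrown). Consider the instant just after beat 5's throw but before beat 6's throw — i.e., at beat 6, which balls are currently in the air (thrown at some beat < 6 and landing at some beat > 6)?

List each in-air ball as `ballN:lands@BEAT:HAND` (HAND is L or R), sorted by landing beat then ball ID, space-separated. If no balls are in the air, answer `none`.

Beat 0 (L): throw ball1 h=6 -> lands@6:L; in-air after throw: [b1@6:L]
Beat 1 (R): throw ball2 h=4 -> lands@5:R; in-air after throw: [b2@5:R b1@6:L]
Beat 2 (L): throw ball3 h=5 -> lands@7:R; in-air after throw: [b2@5:R b1@6:L b3@7:R]
Beat 3 (R): throw ball4 h=6 -> lands@9:R; in-air after throw: [b2@5:R b1@6:L b3@7:R b4@9:R]
Beat 4 (L): throw ball5 h=4 -> lands@8:L; in-air after throw: [b2@5:R b1@6:L b3@7:R b5@8:L b4@9:R]
Beat 5 (R): throw ball2 h=5 -> lands@10:L; in-air after throw: [b1@6:L b3@7:R b5@8:L b4@9:R b2@10:L]
Beat 6 (L): throw ball1 h=6 -> lands@12:L; in-air after throw: [b3@7:R b5@8:L b4@9:R b2@10:L b1@12:L]

Answer: ball3:lands@7:R ball5:lands@8:L ball4:lands@9:R ball2:lands@10:L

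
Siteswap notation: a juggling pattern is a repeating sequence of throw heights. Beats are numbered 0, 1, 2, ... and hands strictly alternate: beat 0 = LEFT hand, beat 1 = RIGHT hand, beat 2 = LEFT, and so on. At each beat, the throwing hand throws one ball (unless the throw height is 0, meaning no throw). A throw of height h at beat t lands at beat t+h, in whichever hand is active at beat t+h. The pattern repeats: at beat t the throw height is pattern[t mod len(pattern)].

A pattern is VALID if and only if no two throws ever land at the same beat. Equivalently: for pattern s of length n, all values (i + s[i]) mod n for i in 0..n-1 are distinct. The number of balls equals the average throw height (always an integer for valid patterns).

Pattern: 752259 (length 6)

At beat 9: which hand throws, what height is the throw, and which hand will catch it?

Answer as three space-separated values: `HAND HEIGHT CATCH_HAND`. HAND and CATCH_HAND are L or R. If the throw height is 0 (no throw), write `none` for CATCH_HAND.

Answer: R 2 R

Derivation:
Beat 9: 9 mod 2 = 1, so hand = R
Throw height = pattern[9 mod 6] = pattern[3] = 2
Lands at beat 9+2=11, 11 mod 2 = 1, so catch hand = R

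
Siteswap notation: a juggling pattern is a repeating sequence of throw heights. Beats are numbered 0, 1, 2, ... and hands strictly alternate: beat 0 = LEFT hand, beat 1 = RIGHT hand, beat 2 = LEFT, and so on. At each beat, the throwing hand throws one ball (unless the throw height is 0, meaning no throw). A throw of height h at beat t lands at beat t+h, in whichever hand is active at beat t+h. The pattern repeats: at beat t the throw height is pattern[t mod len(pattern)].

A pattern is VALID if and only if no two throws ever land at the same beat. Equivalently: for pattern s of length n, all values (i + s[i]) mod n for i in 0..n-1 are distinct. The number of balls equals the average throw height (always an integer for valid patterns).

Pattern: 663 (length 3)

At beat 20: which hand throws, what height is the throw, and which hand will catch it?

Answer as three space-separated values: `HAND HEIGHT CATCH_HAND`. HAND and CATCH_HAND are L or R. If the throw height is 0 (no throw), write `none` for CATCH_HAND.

Beat 20: 20 mod 2 = 0, so hand = L
Throw height = pattern[20 mod 3] = pattern[2] = 3
Lands at beat 20+3=23, 23 mod 2 = 1, so catch hand = R

Answer: L 3 R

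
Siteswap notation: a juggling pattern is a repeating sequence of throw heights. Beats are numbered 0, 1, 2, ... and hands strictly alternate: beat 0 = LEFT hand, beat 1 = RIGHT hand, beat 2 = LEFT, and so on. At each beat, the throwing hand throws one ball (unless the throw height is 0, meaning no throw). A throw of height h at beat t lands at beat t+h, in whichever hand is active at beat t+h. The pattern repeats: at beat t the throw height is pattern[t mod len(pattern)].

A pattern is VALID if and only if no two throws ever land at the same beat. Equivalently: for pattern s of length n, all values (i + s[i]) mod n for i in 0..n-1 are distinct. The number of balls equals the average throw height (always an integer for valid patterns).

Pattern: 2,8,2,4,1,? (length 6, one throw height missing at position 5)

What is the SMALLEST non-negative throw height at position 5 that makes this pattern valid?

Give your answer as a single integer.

i=0: (0 + 2) mod 6 = 2
i=1: (1 + 8) mod 6 = 3
i=2: (2 + 2) mod 6 = 4
i=3: (3 + 4) mod 6 = 1
i=4: (4 + 1) mod 6 = 5
i=5: s[i]=? (unknown)
Known residues: [1, 2, 3, 4, 5]; need a permutation of 0..5, so missing residue r = 0
Need (5 + s) mod 6 = 0; smallest s = (0 - 5) mod 6 = 1

Answer: 1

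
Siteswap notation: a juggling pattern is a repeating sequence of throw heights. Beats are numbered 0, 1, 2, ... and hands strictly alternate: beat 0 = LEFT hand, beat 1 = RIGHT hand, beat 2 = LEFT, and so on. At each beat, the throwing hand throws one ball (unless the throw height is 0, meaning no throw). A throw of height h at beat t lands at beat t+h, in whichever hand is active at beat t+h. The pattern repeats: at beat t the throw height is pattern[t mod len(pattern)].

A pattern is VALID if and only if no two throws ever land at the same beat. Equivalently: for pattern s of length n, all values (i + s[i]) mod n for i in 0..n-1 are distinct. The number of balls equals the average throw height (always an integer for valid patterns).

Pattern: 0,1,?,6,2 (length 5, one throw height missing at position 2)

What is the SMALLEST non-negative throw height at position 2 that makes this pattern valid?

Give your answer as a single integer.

Answer: 1

Derivation:
i=0: (0 + 0) mod 5 = 0
i=1: (1 + 1) mod 5 = 2
i=2: s[i]=? (unknown)
i=3: (3 + 6) mod 5 = 4
i=4: (4 + 2) mod 5 = 1
Known residues: [0, 1, 2, 4]; need a permutation of 0..4, so missing residue r = 3
Need (2 + s) mod 5 = 3; smallest s = (3 - 2) mod 5 = 1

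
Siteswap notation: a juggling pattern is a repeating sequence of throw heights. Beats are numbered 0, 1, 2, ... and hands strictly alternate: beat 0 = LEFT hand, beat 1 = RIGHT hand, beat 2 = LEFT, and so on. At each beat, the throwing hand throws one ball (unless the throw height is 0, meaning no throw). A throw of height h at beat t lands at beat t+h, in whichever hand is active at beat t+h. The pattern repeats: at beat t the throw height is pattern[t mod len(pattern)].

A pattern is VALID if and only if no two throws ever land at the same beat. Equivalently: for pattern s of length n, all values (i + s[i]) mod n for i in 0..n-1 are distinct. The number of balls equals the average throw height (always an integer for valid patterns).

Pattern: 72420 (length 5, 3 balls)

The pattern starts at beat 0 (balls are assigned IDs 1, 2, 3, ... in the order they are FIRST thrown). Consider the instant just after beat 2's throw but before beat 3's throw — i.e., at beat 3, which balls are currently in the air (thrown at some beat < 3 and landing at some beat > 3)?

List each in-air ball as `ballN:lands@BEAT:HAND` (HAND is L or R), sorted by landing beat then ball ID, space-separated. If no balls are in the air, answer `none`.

Beat 0 (L): throw ball1 h=7 -> lands@7:R; in-air after throw: [b1@7:R]
Beat 1 (R): throw ball2 h=2 -> lands@3:R; in-air after throw: [b2@3:R b1@7:R]
Beat 2 (L): throw ball3 h=4 -> lands@6:L; in-air after throw: [b2@3:R b3@6:L b1@7:R]
Beat 3 (R): throw ball2 h=2 -> lands@5:R; in-air after throw: [b2@5:R b3@6:L b1@7:R]

Answer: ball3:lands@6:L ball1:lands@7:R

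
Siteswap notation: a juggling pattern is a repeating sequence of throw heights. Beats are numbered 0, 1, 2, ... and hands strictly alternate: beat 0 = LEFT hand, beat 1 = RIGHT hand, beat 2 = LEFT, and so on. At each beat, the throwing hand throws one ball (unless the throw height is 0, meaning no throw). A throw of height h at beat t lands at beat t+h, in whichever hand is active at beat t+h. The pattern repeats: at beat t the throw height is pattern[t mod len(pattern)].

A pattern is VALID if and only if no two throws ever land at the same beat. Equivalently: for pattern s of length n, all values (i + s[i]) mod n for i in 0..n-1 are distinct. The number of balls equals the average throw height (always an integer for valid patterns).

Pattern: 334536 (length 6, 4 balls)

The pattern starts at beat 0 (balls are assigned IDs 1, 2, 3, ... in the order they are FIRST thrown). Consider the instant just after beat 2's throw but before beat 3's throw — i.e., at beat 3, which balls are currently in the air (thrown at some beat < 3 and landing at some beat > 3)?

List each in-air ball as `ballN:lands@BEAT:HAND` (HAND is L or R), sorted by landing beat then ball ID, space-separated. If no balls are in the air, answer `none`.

Answer: ball2:lands@4:L ball3:lands@6:L

Derivation:
Beat 0 (L): throw ball1 h=3 -> lands@3:R; in-air after throw: [b1@3:R]
Beat 1 (R): throw ball2 h=3 -> lands@4:L; in-air after throw: [b1@3:R b2@4:L]
Beat 2 (L): throw ball3 h=4 -> lands@6:L; in-air after throw: [b1@3:R b2@4:L b3@6:L]
Beat 3 (R): throw ball1 h=5 -> lands@8:L; in-air after throw: [b2@4:L b3@6:L b1@8:L]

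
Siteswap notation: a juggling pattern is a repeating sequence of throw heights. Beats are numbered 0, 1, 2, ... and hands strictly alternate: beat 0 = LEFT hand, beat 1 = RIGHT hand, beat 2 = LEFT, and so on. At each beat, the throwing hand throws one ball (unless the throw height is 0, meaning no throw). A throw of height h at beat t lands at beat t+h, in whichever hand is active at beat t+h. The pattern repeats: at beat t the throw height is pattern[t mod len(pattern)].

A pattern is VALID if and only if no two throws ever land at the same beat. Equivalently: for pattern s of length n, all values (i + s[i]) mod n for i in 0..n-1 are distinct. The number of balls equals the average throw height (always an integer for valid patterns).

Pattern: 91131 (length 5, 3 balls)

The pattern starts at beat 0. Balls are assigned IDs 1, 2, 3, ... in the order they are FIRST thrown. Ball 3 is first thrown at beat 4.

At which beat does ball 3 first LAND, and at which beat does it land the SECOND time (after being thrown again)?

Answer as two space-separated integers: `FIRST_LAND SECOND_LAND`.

Answer: 5 14

Derivation:
Beat 0 (L): throw ball1 h=9 -> lands@9:R; in-air after throw: [b1@9:R]
Beat 1 (R): throw ball2 h=1 -> lands@2:L; in-air after throw: [b2@2:L b1@9:R]
Beat 2 (L): throw ball2 h=1 -> lands@3:R; in-air after throw: [b2@3:R b1@9:R]
Beat 3 (R): throw ball2 h=3 -> lands@6:L; in-air after throw: [b2@6:L b1@9:R]
Beat 4 (L): throw ball3 h=1 -> lands@5:R; in-air after throw: [b3@5:R b2@6:L b1@9:R]
Beat 5 (R): throw ball3 h=9 -> lands@14:L; in-air after throw: [b2@6:L b1@9:R b3@14:L]
Beat 6 (L): throw ball2 h=1 -> lands@7:R; in-air after throw: [b2@7:R b1@9:R b3@14:L]
Beat 7 (R): throw ball2 h=1 -> lands@8:L; in-air after throw: [b2@8:L b1@9:R b3@14:L]
Beat 8 (L): throw ball2 h=3 -> lands@11:R; in-air after throw: [b1@9:R b2@11:R b3@14:L]
Beat 9 (R): throw ball1 h=1 -> lands@10:L; in-air after throw: [b1@10:L b2@11:R b3@14:L]
Beat 10 (L): throw ball1 h=9 -> lands@19:R; in-air after throw: [b2@11:R b3@14:L b1@19:R]
Beat 11 (R): throw ball2 h=1 -> lands@12:L; in-air after throw: [b2@12:L b3@14:L b1@19:R]
Beat 12 (L): throw ball2 h=1 -> lands@13:R; in-air after throw: [b2@13:R b3@14:L b1@19:R]
Beat 13 (R): throw ball2 h=3 -> lands@16:L; in-air after throw: [b3@14:L b2@16:L b1@19:R]
Beat 14 (L): throw ball3 h=1 -> lands@15:R; in-air after throw: [b3@15:R b2@16:L b1@19:R]
Ball 3: thrown@4 h=1 -> first land @5; rethrown@5 h=9 -> second land @14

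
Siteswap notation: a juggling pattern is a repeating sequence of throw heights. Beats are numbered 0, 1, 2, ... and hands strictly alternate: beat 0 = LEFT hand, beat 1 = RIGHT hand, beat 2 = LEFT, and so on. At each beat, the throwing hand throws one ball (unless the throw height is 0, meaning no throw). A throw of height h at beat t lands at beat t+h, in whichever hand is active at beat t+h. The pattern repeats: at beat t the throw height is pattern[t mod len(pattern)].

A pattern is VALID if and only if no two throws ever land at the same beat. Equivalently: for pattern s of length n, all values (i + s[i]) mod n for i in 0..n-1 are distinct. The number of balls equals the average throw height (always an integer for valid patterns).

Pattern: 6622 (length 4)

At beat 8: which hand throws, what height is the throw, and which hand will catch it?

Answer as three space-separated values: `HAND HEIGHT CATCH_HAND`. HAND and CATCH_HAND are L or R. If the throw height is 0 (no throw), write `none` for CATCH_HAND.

Answer: L 6 L

Derivation:
Beat 8: 8 mod 2 = 0, so hand = L
Throw height = pattern[8 mod 4] = pattern[0] = 6
Lands at beat 8+6=14, 14 mod 2 = 0, so catch hand = L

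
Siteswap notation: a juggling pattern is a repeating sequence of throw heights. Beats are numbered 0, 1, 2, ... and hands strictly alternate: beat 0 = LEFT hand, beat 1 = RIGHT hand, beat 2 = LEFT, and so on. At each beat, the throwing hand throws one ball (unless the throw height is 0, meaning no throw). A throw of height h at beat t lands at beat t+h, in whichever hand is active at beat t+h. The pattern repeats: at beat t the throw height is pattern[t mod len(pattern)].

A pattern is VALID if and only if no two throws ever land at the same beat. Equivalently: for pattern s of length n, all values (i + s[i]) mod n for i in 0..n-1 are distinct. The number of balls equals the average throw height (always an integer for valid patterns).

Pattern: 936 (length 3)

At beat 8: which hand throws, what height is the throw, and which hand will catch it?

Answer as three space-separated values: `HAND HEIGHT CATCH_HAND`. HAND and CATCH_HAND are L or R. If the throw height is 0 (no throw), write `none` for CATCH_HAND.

Answer: L 6 L

Derivation:
Beat 8: 8 mod 2 = 0, so hand = L
Throw height = pattern[8 mod 3] = pattern[2] = 6
Lands at beat 8+6=14, 14 mod 2 = 0, so catch hand = L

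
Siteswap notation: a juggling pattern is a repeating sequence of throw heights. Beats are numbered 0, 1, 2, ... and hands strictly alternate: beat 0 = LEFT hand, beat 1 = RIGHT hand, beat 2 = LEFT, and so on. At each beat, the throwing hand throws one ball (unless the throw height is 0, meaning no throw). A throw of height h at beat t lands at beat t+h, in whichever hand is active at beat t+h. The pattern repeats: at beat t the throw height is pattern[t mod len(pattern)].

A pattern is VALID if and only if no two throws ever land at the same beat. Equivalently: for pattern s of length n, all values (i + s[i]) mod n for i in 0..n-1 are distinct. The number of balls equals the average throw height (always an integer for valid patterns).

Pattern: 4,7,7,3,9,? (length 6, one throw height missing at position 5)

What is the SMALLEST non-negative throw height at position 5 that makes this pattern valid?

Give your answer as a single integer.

i=0: (0 + 4) mod 6 = 4
i=1: (1 + 7) mod 6 = 2
i=2: (2 + 7) mod 6 = 3
i=3: (3 + 3) mod 6 = 0
i=4: (4 + 9) mod 6 = 1
i=5: s[i]=? (unknown)
Known residues: [0, 1, 2, 3, 4]; need a permutation of 0..5, so missing residue r = 5
Need (5 + s) mod 6 = 5; smallest s = (5 - 5) mod 6 = 0

Answer: 0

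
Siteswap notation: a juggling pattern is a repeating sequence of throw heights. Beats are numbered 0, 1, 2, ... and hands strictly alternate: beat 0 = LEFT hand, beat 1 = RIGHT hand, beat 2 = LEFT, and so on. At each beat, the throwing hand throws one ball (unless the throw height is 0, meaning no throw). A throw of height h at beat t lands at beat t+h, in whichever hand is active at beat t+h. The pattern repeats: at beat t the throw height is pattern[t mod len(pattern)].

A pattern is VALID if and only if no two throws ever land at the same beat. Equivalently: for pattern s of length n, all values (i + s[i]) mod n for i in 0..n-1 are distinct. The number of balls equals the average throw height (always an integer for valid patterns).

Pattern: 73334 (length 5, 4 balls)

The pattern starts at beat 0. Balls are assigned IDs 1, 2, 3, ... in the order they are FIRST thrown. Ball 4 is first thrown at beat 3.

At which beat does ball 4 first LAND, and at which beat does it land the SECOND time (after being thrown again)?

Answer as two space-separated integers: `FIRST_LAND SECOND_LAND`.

Beat 0 (L): throw ball1 h=7 -> lands@7:R; in-air after throw: [b1@7:R]
Beat 1 (R): throw ball2 h=3 -> lands@4:L; in-air after throw: [b2@4:L b1@7:R]
Beat 2 (L): throw ball3 h=3 -> lands@5:R; in-air after throw: [b2@4:L b3@5:R b1@7:R]
Beat 3 (R): throw ball4 h=3 -> lands@6:L; in-air after throw: [b2@4:L b3@5:R b4@6:L b1@7:R]
Beat 4 (L): throw ball2 h=4 -> lands@8:L; in-air after throw: [b3@5:R b4@6:L b1@7:R b2@8:L]
Beat 5 (R): throw ball3 h=7 -> lands@12:L; in-air after throw: [b4@6:L b1@7:R b2@8:L b3@12:L]
Beat 6 (L): throw ball4 h=3 -> lands@9:R; in-air after throw: [b1@7:R b2@8:L b4@9:R b3@12:L]
Beat 7 (R): throw ball1 h=3 -> lands@10:L; in-air after throw: [b2@8:L b4@9:R b1@10:L b3@12:L]
Beat 8 (L): throw ball2 h=3 -> lands@11:R; in-air after throw: [b4@9:R b1@10:L b2@11:R b3@12:L]
Beat 9 (R): throw ball4 h=4 -> lands@13:R; in-air after throw: [b1@10:L b2@11:R b3@12:L b4@13:R]
Ball 4: thrown@3 h=3 -> first land @6; rethrown@6 h=3 -> second land @9

Answer: 6 9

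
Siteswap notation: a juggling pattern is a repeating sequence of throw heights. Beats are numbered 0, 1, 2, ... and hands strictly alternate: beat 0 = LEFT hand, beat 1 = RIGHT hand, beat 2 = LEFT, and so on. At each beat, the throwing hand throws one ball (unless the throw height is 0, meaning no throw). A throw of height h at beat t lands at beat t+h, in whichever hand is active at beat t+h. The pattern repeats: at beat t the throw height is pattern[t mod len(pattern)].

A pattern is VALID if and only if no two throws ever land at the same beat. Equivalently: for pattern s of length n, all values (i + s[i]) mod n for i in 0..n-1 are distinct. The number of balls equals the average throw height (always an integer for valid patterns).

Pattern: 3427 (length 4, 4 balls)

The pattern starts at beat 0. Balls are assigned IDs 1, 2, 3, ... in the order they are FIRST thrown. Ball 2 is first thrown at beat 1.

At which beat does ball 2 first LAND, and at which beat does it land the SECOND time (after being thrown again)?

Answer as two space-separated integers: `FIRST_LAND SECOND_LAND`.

Beat 0 (L): throw ball1 h=3 -> lands@3:R; in-air after throw: [b1@3:R]
Beat 1 (R): throw ball2 h=4 -> lands@5:R; in-air after throw: [b1@3:R b2@5:R]
Beat 2 (L): throw ball3 h=2 -> lands@4:L; in-air after throw: [b1@3:R b3@4:L b2@5:R]
Beat 3 (R): throw ball1 h=7 -> lands@10:L; in-air after throw: [b3@4:L b2@5:R b1@10:L]
Beat 4 (L): throw ball3 h=3 -> lands@7:R; in-air after throw: [b2@5:R b3@7:R b1@10:L]
Beat 5 (R): throw ball2 h=4 -> lands@9:R; in-air after throw: [b3@7:R b2@9:R b1@10:L]
Beat 6 (L): throw ball4 h=2 -> lands@8:L; in-air after throw: [b3@7:R b4@8:L b2@9:R b1@10:L]
Beat 7 (R): throw ball3 h=7 -> lands@14:L; in-air after throw: [b4@8:L b2@9:R b1@10:L b3@14:L]
Beat 8 (L): throw ball4 h=3 -> lands@11:R; in-air after throw: [b2@9:R b1@10:L b4@11:R b3@14:L]
Beat 9 (R): throw ball2 h=4 -> lands@13:R; in-air after throw: [b1@10:L b4@11:R b2@13:R b3@14:L]
Ball 2: thrown@1 h=4 -> first land @5; rethrown@5 h=4 -> second land @9

Answer: 5 9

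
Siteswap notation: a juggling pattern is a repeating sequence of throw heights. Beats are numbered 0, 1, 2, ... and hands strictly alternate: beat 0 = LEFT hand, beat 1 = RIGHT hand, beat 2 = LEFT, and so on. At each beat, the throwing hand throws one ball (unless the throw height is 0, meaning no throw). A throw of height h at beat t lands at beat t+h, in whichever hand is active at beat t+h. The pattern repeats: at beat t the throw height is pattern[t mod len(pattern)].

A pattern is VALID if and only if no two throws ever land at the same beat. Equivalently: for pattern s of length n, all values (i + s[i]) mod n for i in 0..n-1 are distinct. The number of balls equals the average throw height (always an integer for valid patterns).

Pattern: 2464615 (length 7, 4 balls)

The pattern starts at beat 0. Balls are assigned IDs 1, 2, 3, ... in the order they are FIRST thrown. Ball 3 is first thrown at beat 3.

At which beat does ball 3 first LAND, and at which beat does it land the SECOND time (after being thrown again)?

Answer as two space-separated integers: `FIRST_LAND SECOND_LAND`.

Answer: 7 9

Derivation:
Beat 0 (L): throw ball1 h=2 -> lands@2:L; in-air after throw: [b1@2:L]
Beat 1 (R): throw ball2 h=4 -> lands@5:R; in-air after throw: [b1@2:L b2@5:R]
Beat 2 (L): throw ball1 h=6 -> lands@8:L; in-air after throw: [b2@5:R b1@8:L]
Beat 3 (R): throw ball3 h=4 -> lands@7:R; in-air after throw: [b2@5:R b3@7:R b1@8:L]
Beat 4 (L): throw ball4 h=6 -> lands@10:L; in-air after throw: [b2@5:R b3@7:R b1@8:L b4@10:L]
Beat 5 (R): throw ball2 h=1 -> lands@6:L; in-air after throw: [b2@6:L b3@7:R b1@8:L b4@10:L]
Beat 6 (L): throw ball2 h=5 -> lands@11:R; in-air after throw: [b3@7:R b1@8:L b4@10:L b2@11:R]
Beat 7 (R): throw ball3 h=2 -> lands@9:R; in-air after throw: [b1@8:L b3@9:R b4@10:L b2@11:R]
Beat 8 (L): throw ball1 h=4 -> lands@12:L; in-air after throw: [b3@9:R b4@10:L b2@11:R b1@12:L]
Beat 9 (R): throw ball3 h=6 -> lands@15:R; in-air after throw: [b4@10:L b2@11:R b1@12:L b3@15:R]
Ball 3: thrown@3 h=4 -> first land @7; rethrown@7 h=2 -> second land @9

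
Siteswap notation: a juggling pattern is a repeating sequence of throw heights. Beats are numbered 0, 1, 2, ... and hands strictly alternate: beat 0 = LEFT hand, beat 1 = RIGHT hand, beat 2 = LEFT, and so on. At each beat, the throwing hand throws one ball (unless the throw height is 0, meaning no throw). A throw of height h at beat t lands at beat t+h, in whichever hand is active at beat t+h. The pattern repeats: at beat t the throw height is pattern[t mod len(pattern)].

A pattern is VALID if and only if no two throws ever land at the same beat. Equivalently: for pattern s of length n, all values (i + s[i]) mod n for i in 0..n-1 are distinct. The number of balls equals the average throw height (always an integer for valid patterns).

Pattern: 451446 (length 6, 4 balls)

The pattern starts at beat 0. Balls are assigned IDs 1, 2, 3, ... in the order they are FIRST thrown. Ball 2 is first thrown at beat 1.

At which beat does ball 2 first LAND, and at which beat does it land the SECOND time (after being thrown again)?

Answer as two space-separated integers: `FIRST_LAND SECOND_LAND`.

Beat 0 (L): throw ball1 h=4 -> lands@4:L; in-air after throw: [b1@4:L]
Beat 1 (R): throw ball2 h=5 -> lands@6:L; in-air after throw: [b1@4:L b2@6:L]
Beat 2 (L): throw ball3 h=1 -> lands@3:R; in-air after throw: [b3@3:R b1@4:L b2@6:L]
Beat 3 (R): throw ball3 h=4 -> lands@7:R; in-air after throw: [b1@4:L b2@6:L b3@7:R]
Beat 4 (L): throw ball1 h=4 -> lands@8:L; in-air after throw: [b2@6:L b3@7:R b1@8:L]
Beat 5 (R): throw ball4 h=6 -> lands@11:R; in-air after throw: [b2@6:L b3@7:R b1@8:L b4@11:R]
Beat 6 (L): throw ball2 h=4 -> lands@10:L; in-air after throw: [b3@7:R b1@8:L b2@10:L b4@11:R]
Beat 7 (R): throw ball3 h=5 -> lands@12:L; in-air after throw: [b1@8:L b2@10:L b4@11:R b3@12:L]
Beat 8 (L): throw ball1 h=1 -> lands@9:R; in-air after throw: [b1@9:R b2@10:L b4@11:R b3@12:L]
Beat 9 (R): throw ball1 h=4 -> lands@13:R; in-air after throw: [b2@10:L b4@11:R b3@12:L b1@13:R]
Beat 10 (L): throw ball2 h=4 -> lands@14:L; in-air after throw: [b4@11:R b3@12:L b1@13:R b2@14:L]
Ball 2: thrown@1 h=5 -> first land @6; rethrown@6 h=4 -> second land @10

Answer: 6 10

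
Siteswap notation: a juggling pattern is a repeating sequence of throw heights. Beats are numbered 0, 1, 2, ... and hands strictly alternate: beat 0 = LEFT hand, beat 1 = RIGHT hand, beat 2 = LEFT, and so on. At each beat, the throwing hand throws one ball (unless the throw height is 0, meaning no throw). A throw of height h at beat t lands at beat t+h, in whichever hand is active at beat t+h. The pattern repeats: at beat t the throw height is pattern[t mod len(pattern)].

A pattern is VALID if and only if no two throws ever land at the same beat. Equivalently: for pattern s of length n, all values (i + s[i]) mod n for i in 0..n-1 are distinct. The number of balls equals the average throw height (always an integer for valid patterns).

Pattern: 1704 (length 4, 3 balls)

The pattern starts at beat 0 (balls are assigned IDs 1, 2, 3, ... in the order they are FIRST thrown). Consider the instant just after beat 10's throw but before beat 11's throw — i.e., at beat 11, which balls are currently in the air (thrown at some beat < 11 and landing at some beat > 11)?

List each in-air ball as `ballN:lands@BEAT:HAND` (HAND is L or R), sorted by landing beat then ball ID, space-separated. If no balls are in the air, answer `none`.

Answer: ball3:lands@12:L ball1:lands@16:L

Derivation:
Beat 0 (L): throw ball1 h=1 -> lands@1:R; in-air after throw: [b1@1:R]
Beat 1 (R): throw ball1 h=7 -> lands@8:L; in-air after throw: [b1@8:L]
Beat 3 (R): throw ball2 h=4 -> lands@7:R; in-air after throw: [b2@7:R b1@8:L]
Beat 4 (L): throw ball3 h=1 -> lands@5:R; in-air after throw: [b3@5:R b2@7:R b1@8:L]
Beat 5 (R): throw ball3 h=7 -> lands@12:L; in-air after throw: [b2@7:R b1@8:L b3@12:L]
Beat 7 (R): throw ball2 h=4 -> lands@11:R; in-air after throw: [b1@8:L b2@11:R b3@12:L]
Beat 8 (L): throw ball1 h=1 -> lands@9:R; in-air after throw: [b1@9:R b2@11:R b3@12:L]
Beat 9 (R): throw ball1 h=7 -> lands@16:L; in-air after throw: [b2@11:R b3@12:L b1@16:L]
Beat 11 (R): throw ball2 h=4 -> lands@15:R; in-air after throw: [b3@12:L b2@15:R b1@16:L]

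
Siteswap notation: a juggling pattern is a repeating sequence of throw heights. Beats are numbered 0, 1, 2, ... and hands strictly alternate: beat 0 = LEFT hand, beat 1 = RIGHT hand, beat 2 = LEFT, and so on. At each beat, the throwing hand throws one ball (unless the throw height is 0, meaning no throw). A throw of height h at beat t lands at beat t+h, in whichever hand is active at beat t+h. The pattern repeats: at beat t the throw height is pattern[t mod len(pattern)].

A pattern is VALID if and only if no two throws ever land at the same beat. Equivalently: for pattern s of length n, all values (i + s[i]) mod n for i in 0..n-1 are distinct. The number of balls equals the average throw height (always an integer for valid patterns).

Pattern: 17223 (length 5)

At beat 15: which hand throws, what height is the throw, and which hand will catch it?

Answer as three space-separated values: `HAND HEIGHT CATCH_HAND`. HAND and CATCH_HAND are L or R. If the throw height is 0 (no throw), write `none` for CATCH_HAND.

Answer: R 1 L

Derivation:
Beat 15: 15 mod 2 = 1, so hand = R
Throw height = pattern[15 mod 5] = pattern[0] = 1
Lands at beat 15+1=16, 16 mod 2 = 0, so catch hand = L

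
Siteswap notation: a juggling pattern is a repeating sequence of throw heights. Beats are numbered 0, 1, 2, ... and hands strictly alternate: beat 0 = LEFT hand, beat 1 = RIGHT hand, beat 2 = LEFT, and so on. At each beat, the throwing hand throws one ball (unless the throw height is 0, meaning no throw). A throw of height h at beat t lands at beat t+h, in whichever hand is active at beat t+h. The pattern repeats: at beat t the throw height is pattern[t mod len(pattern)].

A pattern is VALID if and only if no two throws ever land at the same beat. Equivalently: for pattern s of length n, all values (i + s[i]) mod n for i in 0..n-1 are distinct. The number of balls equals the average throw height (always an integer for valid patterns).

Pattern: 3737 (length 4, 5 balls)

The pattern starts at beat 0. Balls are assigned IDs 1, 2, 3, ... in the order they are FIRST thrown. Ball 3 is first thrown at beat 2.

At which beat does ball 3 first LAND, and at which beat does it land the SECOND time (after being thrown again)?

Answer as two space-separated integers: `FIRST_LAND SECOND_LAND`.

Beat 0 (L): throw ball1 h=3 -> lands@3:R; in-air after throw: [b1@3:R]
Beat 1 (R): throw ball2 h=7 -> lands@8:L; in-air after throw: [b1@3:R b2@8:L]
Beat 2 (L): throw ball3 h=3 -> lands@5:R; in-air after throw: [b1@3:R b3@5:R b2@8:L]
Beat 3 (R): throw ball1 h=7 -> lands@10:L; in-air after throw: [b3@5:R b2@8:L b1@10:L]
Beat 4 (L): throw ball4 h=3 -> lands@7:R; in-air after throw: [b3@5:R b4@7:R b2@8:L b1@10:L]
Beat 5 (R): throw ball3 h=7 -> lands@12:L; in-air after throw: [b4@7:R b2@8:L b1@10:L b3@12:L]
Beat 6 (L): throw ball5 h=3 -> lands@9:R; in-air after throw: [b4@7:R b2@8:L b5@9:R b1@10:L b3@12:L]
Beat 7 (R): throw ball4 h=7 -> lands@14:L; in-air after throw: [b2@8:L b5@9:R b1@10:L b3@12:L b4@14:L]
Beat 8 (L): throw ball2 h=3 -> lands@11:R; in-air after throw: [b5@9:R b1@10:L b2@11:R b3@12:L b4@14:L]
Beat 9 (R): throw ball5 h=7 -> lands@16:L; in-air after throw: [b1@10:L b2@11:R b3@12:L b4@14:L b5@16:L]
Beat 10 (L): throw ball1 h=3 -> lands@13:R; in-air after throw: [b2@11:R b3@12:L b1@13:R b4@14:L b5@16:L]
Beat 11 (R): throw ball2 h=7 -> lands@18:L; in-air after throw: [b3@12:L b1@13:R b4@14:L b5@16:L b2@18:L]
Beat 12 (L): throw ball3 h=3 -> lands@15:R; in-air after throw: [b1@13:R b4@14:L b3@15:R b5@16:L b2@18:L]
Ball 3: thrown@2 h=3 -> first land @5; rethrown@5 h=7 -> second land @12

Answer: 5 12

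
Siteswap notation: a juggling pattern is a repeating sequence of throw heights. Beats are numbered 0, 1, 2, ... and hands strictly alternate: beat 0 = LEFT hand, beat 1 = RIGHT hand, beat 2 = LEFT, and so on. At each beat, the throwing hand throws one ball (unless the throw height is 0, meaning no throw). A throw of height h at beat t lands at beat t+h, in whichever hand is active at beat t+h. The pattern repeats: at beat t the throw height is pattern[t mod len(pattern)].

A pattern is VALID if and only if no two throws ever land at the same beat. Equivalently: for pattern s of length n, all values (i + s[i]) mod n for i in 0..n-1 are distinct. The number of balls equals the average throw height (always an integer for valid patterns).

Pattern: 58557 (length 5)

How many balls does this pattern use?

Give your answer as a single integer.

Answer: 6

Derivation:
Pattern = [5, 8, 5, 5, 7], length n = 5
  position 0: throw height = 5, running sum = 5
  position 1: throw height = 8, running sum = 13
  position 2: throw height = 5, running sum = 18
  position 3: throw height = 5, running sum = 23
  position 4: throw height = 7, running sum = 30
Total sum = 30; balls = sum / n = 30 / 5 = 6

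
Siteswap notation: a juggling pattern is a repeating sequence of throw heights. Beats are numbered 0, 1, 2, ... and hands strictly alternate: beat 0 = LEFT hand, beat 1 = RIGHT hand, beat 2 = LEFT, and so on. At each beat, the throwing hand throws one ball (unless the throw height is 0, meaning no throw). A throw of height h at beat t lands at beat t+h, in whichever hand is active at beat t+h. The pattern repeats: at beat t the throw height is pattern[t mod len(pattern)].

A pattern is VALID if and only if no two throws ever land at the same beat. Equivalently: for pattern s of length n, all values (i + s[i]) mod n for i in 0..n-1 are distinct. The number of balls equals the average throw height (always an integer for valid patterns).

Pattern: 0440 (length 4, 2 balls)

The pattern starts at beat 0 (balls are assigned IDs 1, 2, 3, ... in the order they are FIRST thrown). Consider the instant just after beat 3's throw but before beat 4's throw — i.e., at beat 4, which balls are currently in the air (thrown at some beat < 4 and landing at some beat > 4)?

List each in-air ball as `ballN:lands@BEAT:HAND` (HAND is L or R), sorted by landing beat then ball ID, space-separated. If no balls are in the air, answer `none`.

Beat 1 (R): throw ball1 h=4 -> lands@5:R; in-air after throw: [b1@5:R]
Beat 2 (L): throw ball2 h=4 -> lands@6:L; in-air after throw: [b1@5:R b2@6:L]

Answer: ball1:lands@5:R ball2:lands@6:L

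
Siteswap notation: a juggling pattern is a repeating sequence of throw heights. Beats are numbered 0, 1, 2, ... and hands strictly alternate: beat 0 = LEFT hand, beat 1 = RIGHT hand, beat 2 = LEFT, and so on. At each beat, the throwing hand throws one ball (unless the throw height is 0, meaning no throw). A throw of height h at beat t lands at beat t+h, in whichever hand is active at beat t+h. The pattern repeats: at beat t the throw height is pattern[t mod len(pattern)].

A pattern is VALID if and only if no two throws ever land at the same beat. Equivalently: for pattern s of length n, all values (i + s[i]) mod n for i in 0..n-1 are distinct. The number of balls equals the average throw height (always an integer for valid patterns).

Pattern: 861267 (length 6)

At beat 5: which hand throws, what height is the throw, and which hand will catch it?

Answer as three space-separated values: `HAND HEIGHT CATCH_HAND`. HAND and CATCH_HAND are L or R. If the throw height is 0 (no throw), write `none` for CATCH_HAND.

Answer: R 7 L

Derivation:
Beat 5: 5 mod 2 = 1, so hand = R
Throw height = pattern[5 mod 6] = pattern[5] = 7
Lands at beat 5+7=12, 12 mod 2 = 0, so catch hand = L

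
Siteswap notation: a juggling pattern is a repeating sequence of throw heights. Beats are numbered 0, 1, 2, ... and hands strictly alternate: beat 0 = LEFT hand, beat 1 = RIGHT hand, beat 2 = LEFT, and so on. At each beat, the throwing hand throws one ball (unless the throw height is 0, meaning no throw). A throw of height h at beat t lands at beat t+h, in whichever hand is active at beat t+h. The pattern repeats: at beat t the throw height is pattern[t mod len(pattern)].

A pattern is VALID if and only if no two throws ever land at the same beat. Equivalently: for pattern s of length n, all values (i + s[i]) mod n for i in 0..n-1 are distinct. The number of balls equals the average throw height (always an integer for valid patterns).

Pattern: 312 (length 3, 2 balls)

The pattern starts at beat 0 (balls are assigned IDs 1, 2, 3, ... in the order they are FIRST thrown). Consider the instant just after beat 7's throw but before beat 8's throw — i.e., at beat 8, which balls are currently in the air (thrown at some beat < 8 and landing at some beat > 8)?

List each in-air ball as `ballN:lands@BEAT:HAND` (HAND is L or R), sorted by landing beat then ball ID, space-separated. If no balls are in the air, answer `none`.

Answer: ball1:lands@9:R

Derivation:
Beat 0 (L): throw ball1 h=3 -> lands@3:R; in-air after throw: [b1@3:R]
Beat 1 (R): throw ball2 h=1 -> lands@2:L; in-air after throw: [b2@2:L b1@3:R]
Beat 2 (L): throw ball2 h=2 -> lands@4:L; in-air after throw: [b1@3:R b2@4:L]
Beat 3 (R): throw ball1 h=3 -> lands@6:L; in-air after throw: [b2@4:L b1@6:L]
Beat 4 (L): throw ball2 h=1 -> lands@5:R; in-air after throw: [b2@5:R b1@6:L]
Beat 5 (R): throw ball2 h=2 -> lands@7:R; in-air after throw: [b1@6:L b2@7:R]
Beat 6 (L): throw ball1 h=3 -> lands@9:R; in-air after throw: [b2@7:R b1@9:R]
Beat 7 (R): throw ball2 h=1 -> lands@8:L; in-air after throw: [b2@8:L b1@9:R]
Beat 8 (L): throw ball2 h=2 -> lands@10:L; in-air after throw: [b1@9:R b2@10:L]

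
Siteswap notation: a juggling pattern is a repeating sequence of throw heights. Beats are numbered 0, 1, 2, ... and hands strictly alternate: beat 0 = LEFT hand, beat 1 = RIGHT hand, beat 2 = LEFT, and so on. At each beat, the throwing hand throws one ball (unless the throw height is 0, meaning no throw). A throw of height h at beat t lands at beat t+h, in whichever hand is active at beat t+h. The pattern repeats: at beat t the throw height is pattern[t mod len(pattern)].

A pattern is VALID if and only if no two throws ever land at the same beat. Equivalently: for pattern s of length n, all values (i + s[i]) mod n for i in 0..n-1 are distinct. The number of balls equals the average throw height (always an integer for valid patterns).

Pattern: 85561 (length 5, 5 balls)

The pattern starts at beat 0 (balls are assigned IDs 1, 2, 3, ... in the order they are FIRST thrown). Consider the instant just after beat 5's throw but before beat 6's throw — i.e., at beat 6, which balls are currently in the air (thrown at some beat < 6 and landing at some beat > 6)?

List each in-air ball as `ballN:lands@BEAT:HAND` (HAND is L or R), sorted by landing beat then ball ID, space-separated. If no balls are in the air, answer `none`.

Answer: ball3:lands@7:R ball1:lands@8:L ball4:lands@9:R ball5:lands@13:R

Derivation:
Beat 0 (L): throw ball1 h=8 -> lands@8:L; in-air after throw: [b1@8:L]
Beat 1 (R): throw ball2 h=5 -> lands@6:L; in-air after throw: [b2@6:L b1@8:L]
Beat 2 (L): throw ball3 h=5 -> lands@7:R; in-air after throw: [b2@6:L b3@7:R b1@8:L]
Beat 3 (R): throw ball4 h=6 -> lands@9:R; in-air after throw: [b2@6:L b3@7:R b1@8:L b4@9:R]
Beat 4 (L): throw ball5 h=1 -> lands@5:R; in-air after throw: [b5@5:R b2@6:L b3@7:R b1@8:L b4@9:R]
Beat 5 (R): throw ball5 h=8 -> lands@13:R; in-air after throw: [b2@6:L b3@7:R b1@8:L b4@9:R b5@13:R]
Beat 6 (L): throw ball2 h=5 -> lands@11:R; in-air after throw: [b3@7:R b1@8:L b4@9:R b2@11:R b5@13:R]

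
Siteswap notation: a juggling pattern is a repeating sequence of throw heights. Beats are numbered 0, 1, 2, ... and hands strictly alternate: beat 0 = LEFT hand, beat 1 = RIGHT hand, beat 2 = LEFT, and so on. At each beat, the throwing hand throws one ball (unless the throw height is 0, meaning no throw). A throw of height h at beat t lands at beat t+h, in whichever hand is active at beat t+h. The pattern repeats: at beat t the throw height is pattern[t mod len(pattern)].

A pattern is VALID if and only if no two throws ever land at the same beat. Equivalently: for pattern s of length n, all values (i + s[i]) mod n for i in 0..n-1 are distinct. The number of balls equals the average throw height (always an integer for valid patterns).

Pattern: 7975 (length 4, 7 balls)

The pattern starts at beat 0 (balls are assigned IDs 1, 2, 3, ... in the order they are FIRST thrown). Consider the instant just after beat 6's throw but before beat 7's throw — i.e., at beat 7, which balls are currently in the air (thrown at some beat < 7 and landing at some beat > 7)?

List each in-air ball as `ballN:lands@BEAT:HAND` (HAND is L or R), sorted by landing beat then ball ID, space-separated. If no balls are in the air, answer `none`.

Answer: ball4:lands@8:L ball3:lands@9:R ball2:lands@10:L ball5:lands@11:R ball7:lands@13:R ball6:lands@14:L

Derivation:
Beat 0 (L): throw ball1 h=7 -> lands@7:R; in-air after throw: [b1@7:R]
Beat 1 (R): throw ball2 h=9 -> lands@10:L; in-air after throw: [b1@7:R b2@10:L]
Beat 2 (L): throw ball3 h=7 -> lands@9:R; in-air after throw: [b1@7:R b3@9:R b2@10:L]
Beat 3 (R): throw ball4 h=5 -> lands@8:L; in-air after throw: [b1@7:R b4@8:L b3@9:R b2@10:L]
Beat 4 (L): throw ball5 h=7 -> lands@11:R; in-air after throw: [b1@7:R b4@8:L b3@9:R b2@10:L b5@11:R]
Beat 5 (R): throw ball6 h=9 -> lands@14:L; in-air after throw: [b1@7:R b4@8:L b3@9:R b2@10:L b5@11:R b6@14:L]
Beat 6 (L): throw ball7 h=7 -> lands@13:R; in-air after throw: [b1@7:R b4@8:L b3@9:R b2@10:L b5@11:R b7@13:R b6@14:L]
Beat 7 (R): throw ball1 h=5 -> lands@12:L; in-air after throw: [b4@8:L b3@9:R b2@10:L b5@11:R b1@12:L b7@13:R b6@14:L]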